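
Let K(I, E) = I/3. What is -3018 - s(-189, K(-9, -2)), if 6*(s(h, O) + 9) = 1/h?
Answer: -3412205/1134 ≈ -3009.0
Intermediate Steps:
K(I, E) = I/3 (K(I, E) = I*(1/3) = I/3)
s(h, O) = -9 + 1/(6*h)
-3018 - s(-189, K(-9, -2)) = -3018 - (-9 + (1/6)/(-189)) = -3018 - (-9 + (1/6)*(-1/189)) = -3018 - (-9 - 1/1134) = -3018 - 1*(-10207/1134) = -3018 + 10207/1134 = -3412205/1134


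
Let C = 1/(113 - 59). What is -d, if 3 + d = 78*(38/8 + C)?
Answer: -6641/18 ≈ -368.94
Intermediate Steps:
C = 1/54 ≈ 0.018519
d = 6641/18 (d = -3 + 78*(38/8 + 1/54) = -3 + 78*(38*(⅛) + 1/54) = -3 + 78*(19/4 + 1/54) = -3 + 78*(515/108) = -3 + 6695/18 = 6641/18 ≈ 368.94)
-d = -1*6641/18 = -6641/18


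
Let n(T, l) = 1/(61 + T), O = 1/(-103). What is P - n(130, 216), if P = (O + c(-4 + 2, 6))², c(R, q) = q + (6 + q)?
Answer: 655808710/2026319 ≈ 323.65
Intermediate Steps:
O = -1/103 ≈ -0.0097087
c(R, q) = 6 + 2*q
P = 3433609/10609 (P = (-1/103 + (6 + 2*6))² = (-1/103 + (6 + 12))² = (-1/103 + 18)² = (1853/103)² = 3433609/10609 ≈ 323.65)
P - n(130, 216) = 3433609/10609 - 1/(61 + 130) = 3433609/10609 - 1/191 = 655808710/2026319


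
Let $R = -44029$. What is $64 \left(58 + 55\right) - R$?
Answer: $51261$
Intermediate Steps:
$64 \left(58 + 55\right) - R = 64 \left(58 + 55\right) - -44029 = 64 \cdot 113 + 44029 = 7232 + 44029 = 51261$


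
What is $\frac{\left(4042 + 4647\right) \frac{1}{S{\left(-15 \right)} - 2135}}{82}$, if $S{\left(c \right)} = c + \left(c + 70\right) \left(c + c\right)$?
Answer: $- \frac{8689}{311600} \approx -0.027885$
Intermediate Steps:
$S{\left(c \right)} = c + 2 c \left(70 + c\right)$ ($S{\left(c \right)} = c + \left(70 + c\right) 2 c = c + 2 c \left(70 + c\right)$)
$\frac{\left(4042 + 4647\right) \frac{1}{S{\left(-15 \right)} - 2135}}{82} = \frac{\left(4042 + 4647\right) \frac{1}{- 15 \left(141 + 2 \left(-15\right)\right) - 2135}}{82} = \frac{8689}{- 15 \left(141 - 30\right) - 2135} \cdot \frac{1}{82} = \frac{8689}{\left(-15\right) 111 - 2135} \cdot \frac{1}{82} = \frac{8689}{-1665 - 2135} \cdot \frac{1}{82} = \frac{8689}{-3800} \cdot \frac{1}{82} = 8689 \left(- \frac{1}{3800}\right) \frac{1}{82} = \left(- \frac{8689}{3800}\right) \frac{1}{82} = - \frac{8689}{311600}$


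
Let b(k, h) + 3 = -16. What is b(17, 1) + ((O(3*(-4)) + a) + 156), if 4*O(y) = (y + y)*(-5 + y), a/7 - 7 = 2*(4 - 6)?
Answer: 260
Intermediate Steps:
b(k, h) = -19 (b(k, h) = -3 - 16 = -19)
a = 21 (a = 49 + 7*(2*(4 - 6)) = 49 + 7*(2*(-2)) = 49 + 7*(-4) = 49 - 28 = 21)
O(y) = y*(-5 + y)/2 (O(y) = ((y + y)*(-5 + y))/4 = ((2*y)*(-5 + y))/4 = (2*y*(-5 + y))/4 = y*(-5 + y)/2)
b(17, 1) + ((O(3*(-4)) + a) + 156) = -19 + (((3*(-4))*(-5 + 3*(-4))/2 + 21) + 156) = -19 + (((1/2)*(-12)*(-5 - 12) + 21) + 156) = -19 + (((1/2)*(-12)*(-17) + 21) + 156) = -19 + ((102 + 21) + 156) = -19 + (123 + 156) = -19 + 279 = 260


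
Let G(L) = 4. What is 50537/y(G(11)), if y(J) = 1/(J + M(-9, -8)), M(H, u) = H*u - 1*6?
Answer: 3537590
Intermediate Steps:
M(H, u) = -6 + H*u (M(H, u) = H*u - 6 = -6 + H*u)
y(J) = 1/(66 + J) (y(J) = 1/(J + (-6 - 9*(-8))) = 1/(J + (-6 + 72)) = 1/(J + 66) = 1/(66 + J))
50537/y(G(11)) = 50537/(1/(66 + 4)) = 50537/(1/70) = 50537*70 = 3537590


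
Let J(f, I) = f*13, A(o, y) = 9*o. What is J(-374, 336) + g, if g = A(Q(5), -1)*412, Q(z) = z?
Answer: 13678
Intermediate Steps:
J(f, I) = 13*f
g = 18540 (g = (9*5)*412 = 45*412 = 18540)
J(-374, 336) + g = 13*(-374) + 18540 = -4862 + 18540 = 13678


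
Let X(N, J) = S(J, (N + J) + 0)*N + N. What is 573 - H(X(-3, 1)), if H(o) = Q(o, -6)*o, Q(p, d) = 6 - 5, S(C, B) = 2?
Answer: 582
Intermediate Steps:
X(N, J) = 3*N (X(N, J) = 2*N + N = 3*N)
Q(p, d) = 1
H(o) = o (H(o) = 1*o = o)
573 - H(X(-3, 1)) = 573 - 3*(-3) = 573 - 1*(-9) = 573 + 9 = 582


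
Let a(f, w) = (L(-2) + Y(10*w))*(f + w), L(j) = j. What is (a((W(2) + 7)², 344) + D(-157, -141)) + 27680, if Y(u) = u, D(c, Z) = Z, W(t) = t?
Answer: 1488689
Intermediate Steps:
a(f, w) = (-2 + 10*w)*(f + w)
(a((W(2) + 7)², 344) + D(-157, -141)) + 27680 = ((-2*(2 + 7)² - 2*344 + 10*344² + 10*(2 + 7)²*344) - 141) + 27680 = ((-2*9² - 688 + 10*118336 + 10*9²*344) - 141) + 27680 = ((-2*81 - 688 + 1183360 + 10*81*344) - 141) + 27680 = ((-162 - 688 + 1183360 + 278640) - 141) + 27680 = (1461150 - 141) + 27680 = 1461009 + 27680 = 1488689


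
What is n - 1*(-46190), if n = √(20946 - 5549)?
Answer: 46190 + √15397 ≈ 46314.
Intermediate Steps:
n = √15397 ≈ 124.08
n - 1*(-46190) = √15397 - 1*(-46190) = √15397 + 46190 = 46190 + √15397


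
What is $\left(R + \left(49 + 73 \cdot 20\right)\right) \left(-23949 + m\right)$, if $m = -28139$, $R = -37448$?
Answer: $1871990632$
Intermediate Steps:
$\left(R + \left(49 + 73 \cdot 20\right)\right) \left(-23949 + m\right) = \left(-37448 + \left(49 + 73 \cdot 20\right)\right) \left(-23949 - 28139\right) = \left(-37448 + \left(49 + 1460\right)\right) \left(-52088\right) = \left(-37448 + 1509\right) \left(-52088\right) = \left(-35939\right) \left(-52088\right) = 1871990632$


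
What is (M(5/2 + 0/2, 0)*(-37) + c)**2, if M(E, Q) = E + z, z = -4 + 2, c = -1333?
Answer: 7306209/4 ≈ 1.8266e+6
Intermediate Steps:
z = -2
M(E, Q) = -2 + E (M(E, Q) = E - 2 = -2 + E)
(M(5/2 + 0/2, 0)*(-37) + c)**2 = ((-2 + (5/2 + 0/2))*(-37) - 1333)**2 = ((-2 + (5*(1/2) + 0*(1/2)))*(-37) - 1333)**2 = ((-2 + (5/2 + 0))*(-37) - 1333)**2 = ((-2 + 5/2)*(-37) - 1333)**2 = ((1/2)*(-37) - 1333)**2 = (-37/2 - 1333)**2 = (-2703/2)**2 = 7306209/4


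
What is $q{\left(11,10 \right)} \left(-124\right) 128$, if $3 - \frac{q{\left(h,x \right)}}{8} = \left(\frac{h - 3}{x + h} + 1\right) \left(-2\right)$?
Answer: $- \frac{15364096}{21} \approx -7.3162 \cdot 10^{5}$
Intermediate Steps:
$q{\left(h,x \right)} = 40 + \frac{16 \left(-3 + h\right)}{h + x}$ ($q{\left(h,x \right)} = 24 - 8 \left(\frac{h - 3}{x + h} + 1\right) \left(-2\right) = 24 - 8 \left(\frac{-3 + h}{h + x} + 1\right) \left(-2\right) = 24 - 8 \left(1 + \frac{-3 + h}{h + x}\right) \left(-2\right) = 24 - 8 \left(-2 - \frac{2 \left(-3 + h\right)}{h + x}\right) = 24 + \left(16 + \frac{16 \left(-3 + h\right)}{h + x}\right) = 40 + \frac{16 \left(-3 + h\right)}{h + x}$)
$q{\left(11,10 \right)} \left(-124\right) 128 = \frac{8 \left(-6 + 5 \cdot 10 + 7 \cdot 11\right)}{11 + 10} \left(-124\right) 128 = \frac{8 \left(-6 + 50 + 77\right)}{21} \left(-124\right) 128 = 8 \cdot \frac{1}{21} \cdot 121 \left(-124\right) 128 = \frac{968}{21} \left(-124\right) 128 = \left(- \frac{120032}{21}\right) 128 = - \frac{15364096}{21}$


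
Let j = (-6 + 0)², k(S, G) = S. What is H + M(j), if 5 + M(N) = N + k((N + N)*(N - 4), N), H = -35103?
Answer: -32768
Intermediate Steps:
j = 36 (j = (-6)² = 36)
M(N) = -5 + N + 2*N*(-4 + N) (M(N) = -5 + (N + (N + N)*(N - 4)) = -5 + (N + (2*N)*(-4 + N)) = -5 + (N + 2*N*(-4 + N)) = -5 + N + 2*N*(-4 + N))
H + M(j) = -35103 + (-5 + 36 + 2*36*(-4 + 36)) = -35103 + (-5 + 36 + 2*36*32) = -35103 + (-5 + 36 + 2304) = -35103 + 2335 = -32768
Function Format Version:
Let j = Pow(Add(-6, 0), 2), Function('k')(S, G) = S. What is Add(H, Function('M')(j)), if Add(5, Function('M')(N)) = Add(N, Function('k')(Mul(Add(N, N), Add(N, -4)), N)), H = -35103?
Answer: -32768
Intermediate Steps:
j = 36 (j = Pow(-6, 2) = 36)
Function('M')(N) = Add(-5, N, Mul(2, N, Add(-4, N))) (Function('M')(N) = Add(-5, Add(N, Mul(Add(N, N), Add(N, -4)))) = Add(-5, Add(N, Mul(Mul(2, N), Add(-4, N)))) = Add(-5, Add(N, Mul(2, N, Add(-4, N)))) = Add(-5, N, Mul(2, N, Add(-4, N))))
Add(H, Function('M')(j)) = Add(-35103, Add(-5, 36, Mul(2, 36, Add(-4, 36)))) = Add(-35103, Add(-5, 36, Mul(2, 36, 32))) = Add(-35103, Add(-5, 36, 2304)) = Add(-35103, 2335) = -32768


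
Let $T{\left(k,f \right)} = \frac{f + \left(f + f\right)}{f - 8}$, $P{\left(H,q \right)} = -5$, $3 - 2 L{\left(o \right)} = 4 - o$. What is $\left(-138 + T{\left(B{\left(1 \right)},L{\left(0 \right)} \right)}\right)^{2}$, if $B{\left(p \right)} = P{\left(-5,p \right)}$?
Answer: $\frac{5489649}{289} \approx 18995.0$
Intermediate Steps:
$L{\left(o \right)} = - \frac{1}{2} + \frac{o}{2}$ ($L{\left(o \right)} = \frac{3}{2} - \frac{4 - o}{2} = \frac{3}{2} + \left(-2 + \frac{o}{2}\right) = - \frac{1}{2} + \frac{o}{2}$)
$B{\left(p \right)} = -5$
$T{\left(k,f \right)} = \frac{3 f}{-8 + f}$ ($T{\left(k,f \right)} = \frac{f + 2 f}{-8 + f} = \frac{3 f}{-8 + f}$)
$\left(-138 + T{\left(B{\left(1 \right)},L{\left(0 \right)} \right)}\right)^{2} = \left(-138 + \frac{3 \left(- \frac{1}{2} + \frac{1}{2} \cdot 0\right)}{-8 + \left(- \frac{1}{2} + \frac{1}{2} \cdot 0\right)}\right)^{2} = \left(-138 + \frac{3 \left(- \frac{1}{2} + 0\right)}{-8 + \left(- \frac{1}{2} + 0\right)}\right)^{2} = \left(-138 + 3 \left(- \frac{1}{2}\right) \frac{1}{-8 - \frac{1}{2}}\right)^{2} = \left(-138 + 3 \left(- \frac{1}{2}\right) \frac{1}{- \frac{17}{2}}\right)^{2} = \left(-138 + 3 \left(- \frac{1}{2}\right) \left(- \frac{2}{17}\right)\right)^{2} = \left(-138 + \frac{3}{17}\right)^{2} = \left(- \frac{2343}{17}\right)^{2} = \frac{5489649}{289}$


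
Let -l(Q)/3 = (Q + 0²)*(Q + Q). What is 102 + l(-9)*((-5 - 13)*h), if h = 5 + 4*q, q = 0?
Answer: 43842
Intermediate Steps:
h = 5 (h = 5 + 4*0 = 5 + 0 = 5)
l(Q) = -6*Q² (l(Q) = -3*(Q + 0²)*(Q + Q) = -3*(Q + 0)*2*Q = -3*Q*2*Q = -6*Q²)
102 + l(-9)*((-5 - 13)*h) = 102 + (-6*(-9)²)*((-5 - 13)*5) = 102 + (-6*81)*(-18*5) = 102 - 486*(-90) = 102 + 43740 = 43842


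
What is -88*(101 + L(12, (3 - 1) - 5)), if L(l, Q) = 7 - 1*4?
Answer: -9152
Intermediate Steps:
L(l, Q) = 3 (L(l, Q) = 7 - 4 = 3)
-88*(101 + L(12, (3 - 1) - 5)) = -88*(101 + 3) = -88*104 = -9152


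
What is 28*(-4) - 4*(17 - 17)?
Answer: -112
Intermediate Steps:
28*(-4) - 4*(17 - 17) = -112 - 4*0 = -112 + 0 = -112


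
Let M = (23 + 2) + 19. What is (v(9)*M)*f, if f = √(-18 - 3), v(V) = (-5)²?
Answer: 1100*I*√21 ≈ 5040.8*I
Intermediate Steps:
M = 44 (M = 25 + 19 = 44)
v(V) = 25
f = I*√21 (f = √(-21) = I*√21 ≈ 4.5826*I)
(v(9)*M)*f = (25*44)*(I*√21) = 1100*(I*√21) = 1100*I*√21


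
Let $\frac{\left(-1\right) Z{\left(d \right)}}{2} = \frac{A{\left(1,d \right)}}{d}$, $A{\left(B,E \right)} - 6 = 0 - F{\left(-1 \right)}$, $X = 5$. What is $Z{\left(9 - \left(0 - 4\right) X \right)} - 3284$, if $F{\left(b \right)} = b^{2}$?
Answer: $- \frac{95246}{29} \approx -3284.3$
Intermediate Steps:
$A{\left(B,E \right)} = 5$ ($A{\left(B,E \right)} = 6 + \left(0 - \left(-1\right)^{2}\right) = 6 + \left(0 - 1\right) = 6 - 1 = 5$)
$Z{\left(d \right)} = - \frac{10}{d}$ ($Z{\left(d \right)} = - 2 \frac{5}{d} = - \frac{10}{d}$)
$Z{\left(9 - \left(0 - 4\right) X \right)} - 3284 = - \frac{10}{9 - \left(0 - 4\right) 5} - 3284 = - \frac{10}{9 - \left(-4\right) 5} - 3284 = - \frac{10}{9 - -20} - 3284 = - \frac{10}{9 + 20} - 3284 = - \frac{10}{29} - 3284 = - \frac{95246}{29}$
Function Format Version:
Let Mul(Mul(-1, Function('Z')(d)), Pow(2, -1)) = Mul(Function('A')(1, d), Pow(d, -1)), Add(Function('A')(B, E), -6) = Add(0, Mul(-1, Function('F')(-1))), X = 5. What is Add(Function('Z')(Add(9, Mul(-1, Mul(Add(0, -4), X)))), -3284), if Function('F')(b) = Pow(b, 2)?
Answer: Rational(-95246, 29) ≈ -3284.3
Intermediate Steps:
Function('A')(B, E) = 5 (Function('A')(B, E) = Add(6, Add(0, Mul(-1, Pow(-1, 2)))) = Add(6, Add(0, Mul(-1, 1))) = Add(6, Add(0, -1)) = Add(6, -1) = 5)
Function('Z')(d) = Mul(-10, Pow(d, -1)) (Function('Z')(d) = Mul(-2, Mul(5, Pow(d, -1))) = Mul(-10, Pow(d, -1)))
Add(Function('Z')(Add(9, Mul(-1, Mul(Add(0, -4), X)))), -3284) = Add(Mul(-10, Pow(Add(9, Mul(-1, Mul(Add(0, -4), 5))), -1)), -3284) = Add(Mul(-10, Pow(Add(9, Mul(-1, Mul(-4, 5))), -1)), -3284) = Add(Mul(-10, Pow(Add(9, Mul(-1, -20)), -1)), -3284) = Add(Mul(-10, Pow(Add(9, 20), -1)), -3284) = Add(Mul(-10, Pow(29, -1)), -3284) = Add(Mul(-10, Rational(1, 29)), -3284) = Add(Rational(-10, 29), -3284) = Rational(-95246, 29)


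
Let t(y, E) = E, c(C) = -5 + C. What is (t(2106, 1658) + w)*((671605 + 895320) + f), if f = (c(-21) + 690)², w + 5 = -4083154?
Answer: -8194923419321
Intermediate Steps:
w = -4083159 (w = -5 - 4083154 = -4083159)
f = 440896 (f = ((-5 - 21) + 690)² = (-26 + 690)² = 664² = 440896)
(t(2106, 1658) + w)*((671605 + 895320) + f) = (1658 - 4083159)*((671605 + 895320) + 440896) = -4081501*(1566925 + 440896) = -4081501*2007821 = -8194923419321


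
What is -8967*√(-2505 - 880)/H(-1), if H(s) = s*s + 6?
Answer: -1281*I*√3385 ≈ -74530.0*I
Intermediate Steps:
H(s) = 6 + s² (H(s) = s² + 6 = 6 + s²)
-8967*√(-2505 - 880)/H(-1) = -8967*√(-2505 - 880)/(6 + (-1)²) = -8967*I*√3385/(6 + 1) = -8967*I*√3385/7 = -1281*I*√3385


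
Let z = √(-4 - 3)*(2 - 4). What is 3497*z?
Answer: -6994*I*√7 ≈ -18504.0*I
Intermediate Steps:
z = -2*I*√7 (z = √(-7)*(-2) = (I*√7)*(-2) = -2*I*√7 ≈ -5.2915*I)
3497*z = 3497*(-2*I*√7) = -6994*I*√7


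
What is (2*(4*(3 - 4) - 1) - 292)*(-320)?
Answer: 96640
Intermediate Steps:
(2*(4*(3 - 4) - 1) - 292)*(-320) = (2*(4*(-1) - 1) - 292)*(-320) = (2*(-4 - 1) - 292)*(-320) = (2*(-5) - 292)*(-320) = (-10 - 292)*(-320) = -302*(-320) = 96640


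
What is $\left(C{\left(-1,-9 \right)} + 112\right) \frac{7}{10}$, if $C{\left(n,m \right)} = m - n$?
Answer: $\frac{364}{5} \approx 72.8$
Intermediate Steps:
$\left(C{\left(-1,-9 \right)} + 112\right) \frac{7}{10} = \left(\left(-9 - -1\right) + 112\right) \frac{7}{10} = \left(\left(-9 + 1\right) + 112\right) 7 \cdot \frac{1}{10} = \left(-8 + 112\right) \frac{7}{10} = 104 \cdot \frac{7}{10} = \frac{364}{5}$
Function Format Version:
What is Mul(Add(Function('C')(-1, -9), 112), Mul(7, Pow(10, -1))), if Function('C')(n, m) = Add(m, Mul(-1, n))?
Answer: Rational(364, 5) ≈ 72.800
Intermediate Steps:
Mul(Add(Function('C')(-1, -9), 112), Mul(7, Pow(10, -1))) = Mul(Add(Add(-9, Mul(-1, -1)), 112), Mul(7, Pow(10, -1))) = Mul(Add(Add(-9, 1), 112), Mul(7, Rational(1, 10))) = Mul(Add(-8, 112), Rational(7, 10)) = Mul(104, Rational(7, 10)) = Rational(364, 5)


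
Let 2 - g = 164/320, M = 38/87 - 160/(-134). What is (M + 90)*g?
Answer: 15889951/116580 ≈ 136.30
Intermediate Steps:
M = 9506/5829 (M = 38*(1/87) - 160*(-1/134) = 38/87 + 80/67 = 9506/5829 ≈ 1.6308)
g = 119/80 (g = 2 - 164/320 = 2 - 1*41/80 = 2 - 41/80 = 119/80 ≈ 1.4875)
(M + 90)*g = (9506/5829 + 90)*(119/80) = (534116/5829)*(119/80) = 15889951/116580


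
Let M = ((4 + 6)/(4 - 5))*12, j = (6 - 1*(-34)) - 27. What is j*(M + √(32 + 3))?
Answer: -1560 + 13*√35 ≈ -1483.1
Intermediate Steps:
j = 13 (j = (6 + 34) - 27 = 40 - 27 = 13)
M = -120 (M = (10/(-1))*12 = (10*(-1))*12 = -10*12 = -120)
j*(M + √(32 + 3)) = 13*(-120 + √(32 + 3)) = 13*(-120 + √35) = -1560 + 13*√35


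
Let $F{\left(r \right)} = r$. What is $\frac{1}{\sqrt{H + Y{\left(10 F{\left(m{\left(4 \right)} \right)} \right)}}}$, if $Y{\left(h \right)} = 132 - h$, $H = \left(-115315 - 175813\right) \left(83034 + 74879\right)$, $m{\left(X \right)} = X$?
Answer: $- \frac{i \sqrt{11493223943}}{22986447886} \approx - 4.6639 \cdot 10^{-6} i$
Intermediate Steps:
$H = -45972895864$ ($H = \left(-291128\right) 157913 = -45972895864$)
$\frac{1}{\sqrt{H + Y{\left(10 F{\left(m{\left(4 \right)} \right)} \right)}}} = \frac{1}{\sqrt{-45972895864 + \left(132 - 10 \cdot 4\right)}} = \frac{1}{\sqrt{-45972895864 + \left(132 - 40\right)}} = \frac{1}{\sqrt{-45972895864 + 92}} = \frac{1}{\sqrt{-45972895772}} = \frac{1}{2 i \sqrt{11493223943}} = - \frac{i \sqrt{11493223943}}{22986447886}$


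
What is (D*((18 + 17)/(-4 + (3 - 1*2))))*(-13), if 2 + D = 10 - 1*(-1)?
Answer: 1365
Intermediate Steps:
D = 9 (D = -2 + (10 - 1*(-1)) = -2 + (10 + 1) = -2 + 11 = 9)
(D*((18 + 17)/(-4 + (3 - 1*2))))*(-13) = (9*((18 + 17)/(-4 + (3 - 1*2))))*(-13) = (9*(35/(-4 + (3 - 2))))*(-13) = (9*(35/(-4 + 1)))*(-13) = (9*(35/(-3)))*(-13) = (9*(35*(-⅓)))*(-13) = (9*(-35/3))*(-13) = -105*(-13) = 1365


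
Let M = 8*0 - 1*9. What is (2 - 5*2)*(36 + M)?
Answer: -216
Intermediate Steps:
M = -9 (M = 0 - 9 = -9)
(2 - 5*2)*(36 + M) = (2 - 5*2)*(36 - 9) = (2 - 10)*27 = -8*27 = -216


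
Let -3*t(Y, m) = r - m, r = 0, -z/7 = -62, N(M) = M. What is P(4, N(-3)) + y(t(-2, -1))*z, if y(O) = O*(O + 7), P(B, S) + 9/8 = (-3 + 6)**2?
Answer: -68873/72 ≈ -956.57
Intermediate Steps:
z = 434 (z = -7*(-62) = 434)
P(B, S) = 63/8 (P(B, S) = -9/8 + (-3 + 6)**2 = -9/8 + 3**2 = -9/8 + 9 = 63/8)
t(Y, m) = m/3 (t(Y, m) = -(0 - m)/3 = -(-1)*m/3 = m/3)
y(O) = O*(7 + O)
P(4, N(-3)) + y(t(-2, -1))*z = 63/8 + (((1/3)*(-1))*(7 + (1/3)*(-1)))*434 = 63/8 - (7 - 1/3)/3*434 = 63/8 - 1/3*20/3*434 = 63/8 - 20/9*434 = 63/8 - 8680/9 = -68873/72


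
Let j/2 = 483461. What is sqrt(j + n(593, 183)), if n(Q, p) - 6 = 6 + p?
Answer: sqrt(967117) ≈ 983.42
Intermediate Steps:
j = 966922 (j = 2*483461 = 966922)
n(Q, p) = 12 + p (n(Q, p) = 6 + (6 + p) = 12 + p)
sqrt(j + n(593, 183)) = sqrt(966922 + (12 + 183)) = sqrt(966922 + 195) = sqrt(967117)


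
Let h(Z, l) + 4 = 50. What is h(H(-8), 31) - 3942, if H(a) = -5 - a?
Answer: -3896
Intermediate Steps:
h(Z, l) = 46 (h(Z, l) = -4 + 50 = 46)
h(H(-8), 31) - 3942 = 46 - 3942 = -3896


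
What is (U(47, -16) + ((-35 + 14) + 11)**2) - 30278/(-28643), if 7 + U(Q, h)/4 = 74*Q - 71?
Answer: 392439378/28643 ≈ 13701.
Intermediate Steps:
U(Q, h) = -312 + 296*Q (U(Q, h) = -28 + 4*(74*Q - 71) = -28 + 4*(-71 + 74*Q) = -28 + (-284 + 296*Q) = -312 + 296*Q)
(U(47, -16) + ((-35 + 14) + 11)**2) - 30278/(-28643) = ((-312 + 296*47) + ((-35 + 14) + 11)**2) - 30278/(-28643) = ((-312 + 13912) + (-21 + 11)**2) - 30278*(-1/28643) = (13600 + (-10)**2) + 30278/28643 = (13600 + 100) + 30278/28643 = 13700 + 30278/28643 = 392439378/28643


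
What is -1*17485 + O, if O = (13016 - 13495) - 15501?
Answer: -33465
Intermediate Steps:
O = -15980 (O = -479 - 15501 = -15980)
-1*17485 + O = -1*17485 - 15980 = -17485 - 15980 = -33465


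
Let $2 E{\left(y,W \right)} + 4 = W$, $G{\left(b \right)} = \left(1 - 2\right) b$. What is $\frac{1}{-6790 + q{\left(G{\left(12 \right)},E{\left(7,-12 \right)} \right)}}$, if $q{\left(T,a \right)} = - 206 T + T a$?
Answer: $- \frac{1}{4222} \approx -0.00023685$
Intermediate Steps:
$G{\left(b \right)} = - b$ ($G{\left(b \right)} = \left(1 - 2\right) b = - b$)
$E{\left(y,W \right)} = -2 + \frac{W}{2}$
$\frac{1}{-6790 + q{\left(G{\left(12 \right)},E{\left(7,-12 \right)} \right)}} = \frac{1}{-6790 + \left(-1\right) 12 \left(-206 + \left(-2 + \frac{1}{2} \left(-12\right)\right)\right)} = \frac{1}{-6790 - 12 \left(-206 - 8\right)} = \frac{1}{-6790 - -2568} = \frac{1}{-6790 + 2568} = \frac{1}{-4222} = - \frac{1}{4222}$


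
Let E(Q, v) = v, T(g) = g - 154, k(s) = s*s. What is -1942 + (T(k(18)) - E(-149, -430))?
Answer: -1342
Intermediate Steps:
k(s) = s**2
T(g) = -154 + g
-1942 + (T(k(18)) - E(-149, -430)) = -1942 + ((-154 + 18**2) - 1*(-430)) = -1942 + ((-154 + 324) + 430) = -1942 + (170 + 430) = -1942 + 600 = -1342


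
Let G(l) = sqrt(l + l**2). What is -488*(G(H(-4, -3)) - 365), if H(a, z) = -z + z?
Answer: 178120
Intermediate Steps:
H(a, z) = 0
-488*(G(H(-4, -3)) - 365) = -488*(sqrt(0*(1 + 0)) - 365) = -488*(sqrt(0*1) - 365) = -488*(sqrt(0) - 365) = -488*(0 - 365) = -488*(-365) = 178120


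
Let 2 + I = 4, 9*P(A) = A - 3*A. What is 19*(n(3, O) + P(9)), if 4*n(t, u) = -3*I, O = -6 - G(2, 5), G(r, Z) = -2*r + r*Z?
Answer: -133/2 ≈ -66.500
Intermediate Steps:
P(A) = -2*A/9 (P(A) = (A - 3*A)/9 = (-2*A)/9 = -2*A/9)
G(r, Z) = -2*r + Z*r
I = 2 (I = -2 + 4 = 2)
O = -12 (O = -6 - 2*(-2 + 5) = -6 - 2*3 = -6 - 1*6 = -6 - 6 = -12)
n(t, u) = -3/2 (n(t, u) = (-3*2)/4 = (¼)*(-6) = -3/2)
19*(n(3, O) + P(9)) = 19*(-3/2 - 2/9*9) = 19*(-3/2 - 2) = 19*(-7/2) = -133/2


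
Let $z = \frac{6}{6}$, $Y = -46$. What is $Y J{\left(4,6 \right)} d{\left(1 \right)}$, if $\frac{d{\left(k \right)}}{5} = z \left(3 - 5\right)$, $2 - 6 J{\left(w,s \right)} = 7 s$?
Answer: $- \frac{9200}{3} \approx -3066.7$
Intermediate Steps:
$z = 1$ ($z = 6 \cdot \frac{1}{6} = 1$)
$J{\left(w,s \right)} = \frac{1}{3} - \frac{7 s}{6}$
$d{\left(k \right)} = -10$ ($d{\left(k \right)} = 5 \cdot 1 \left(3 - 5\right) = 5 \cdot 1 \left(-2\right) = 5 \left(-2\right) = -10$)
$Y J{\left(4,6 \right)} d{\left(1 \right)} = - 46 \left(\frac{1}{3} - 7\right) \left(-10\right) = \left(-46\right) \left(- \frac{20}{3}\right) \left(-10\right) = \frac{920}{3} \left(-10\right) = - \frac{9200}{3}$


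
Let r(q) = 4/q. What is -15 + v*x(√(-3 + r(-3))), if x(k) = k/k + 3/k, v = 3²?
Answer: -6 - 27*I*√39/13 ≈ -6.0 - 12.97*I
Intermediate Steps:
v = 9
x(k) = 1 + 3/k
-15 + v*x(√(-3 + r(-3))) = -15 + 9*((3 + √(-3 + 4/(-3)))/(√(-3 + 4/(-3)))) = -15 + 9*((3 + √(-3 + 4*(-⅓)))/(√(-3 + 4*(-⅓)))) = -15 + 9*((3 + √(-3 - 4/3))/(√(-3 - 4/3))) = -15 + 9*((3 + √(-13/3))/(√(-13/3))) = -15 + 9*((3 + I*√39/3)/((I*√39/3))) = -15 + 9*((-I*√39/13)*(3 + I*√39/3)) = -15 + 9*(-I*√39*(3 + I*√39/3)/13) = -15 - 9*I*√39*(3 + I*√39/3)/13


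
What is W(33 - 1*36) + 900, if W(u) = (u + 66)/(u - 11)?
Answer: 1791/2 ≈ 895.50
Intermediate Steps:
W(u) = (66 + u)/(-11 + u)
W(33 - 1*36) + 900 = (66 + (33 - 1*36))/(-11 + (33 - 1*36)) + 900 = (66 + (33 - 36))/(-11 + (33 - 36)) + 900 = (66 - 3)/(-11 - 3) + 900 = 63/(-14) + 900 = -1/14*63 + 900 = -9/2 + 900 = 1791/2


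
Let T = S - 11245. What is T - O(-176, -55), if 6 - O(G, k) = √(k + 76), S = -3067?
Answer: -14318 + √21 ≈ -14313.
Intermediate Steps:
O(G, k) = 6 - √(76 + k) (O(G, k) = 6 - √(k + 76) = 6 - √(76 + k))
T = -14312 (T = -3067 - 11245 = -14312)
T - O(-176, -55) = -14312 - (6 - √(76 - 55)) = -14312 - (6 - √21) = -14312 + (-6 + √21) = -14318 + √21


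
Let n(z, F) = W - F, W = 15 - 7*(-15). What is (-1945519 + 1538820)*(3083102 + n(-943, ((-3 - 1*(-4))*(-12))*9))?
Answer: -1253987227670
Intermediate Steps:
W = 120 (W = 15 + 105 = 120)
n(z, F) = 120 - F
(-1945519 + 1538820)*(3083102 + n(-943, ((-3 - 1*(-4))*(-12))*9)) = (-1945519 + 1538820)*(3083102 + (120 - (-3 - 1*(-4))*(-12)*9)) = -406699*(3083102 + (120 - (-3 + 4)*(-12)*9)) = -406699*(3083102 + (120 - 1*(-12)*9)) = -406699*(3083102 + (120 - (-12)*9)) = -406699*(3083102 + (120 - 1*(-108))) = -406699*(3083102 + (120 + 108)) = -406699*(3083102 + 228) = -406699*3083330 = -1253987227670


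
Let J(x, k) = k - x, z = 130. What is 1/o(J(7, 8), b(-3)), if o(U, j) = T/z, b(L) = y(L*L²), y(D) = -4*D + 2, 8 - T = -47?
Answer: 26/11 ≈ 2.3636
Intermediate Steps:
T = 55 (T = 8 - 1*(-47) = 8 + 47 = 55)
y(D) = 2 - 4*D
b(L) = 2 - 4*L³ (b(L) = 2 - 4*L*L² = 2 - 4*L³)
o(U, j) = 11/26 (o(U, j) = 55/130 = 55*(1/130) = 11/26)
1/o(J(7, 8), b(-3)) = 1/(11/26) = 26/11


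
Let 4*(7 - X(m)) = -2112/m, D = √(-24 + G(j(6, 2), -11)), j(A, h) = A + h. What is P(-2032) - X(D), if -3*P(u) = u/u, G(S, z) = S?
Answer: -22/3 + 132*I ≈ -7.3333 + 132.0*I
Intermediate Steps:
P(u) = -⅓ (P(u) = -u/(3*u) = -⅓*1 = -⅓)
D = 4*I (D = √(-24 + (6 + 2)) = √(-24 + 8) = √(-16) = 4*I ≈ 4.0*I)
X(m) = 7 + 528/m (X(m) = 7 - (-528)/m = 7 + 528/m)
P(-2032) - X(D) = -⅓ - (7 + 528/((4*I))) = -⅓ - (7 + 528*(-I/4)) = -⅓ - (7 - 132*I) = -⅓ + (-7 + 132*I) = -22/3 + 132*I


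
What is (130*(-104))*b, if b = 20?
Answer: -270400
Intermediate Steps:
(130*(-104))*b = (130*(-104))*20 = -13520*20 = -270400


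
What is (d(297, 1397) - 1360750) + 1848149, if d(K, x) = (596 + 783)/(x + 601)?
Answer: 973824581/1998 ≈ 4.8740e+5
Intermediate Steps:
d(K, x) = 1379/(601 + x)
(d(297, 1397) - 1360750) + 1848149 = (1379/(601 + 1397) - 1360750) + 1848149 = (1379/1998 - 1360750) + 1848149 = -2718777121/1998 + 1848149 = 973824581/1998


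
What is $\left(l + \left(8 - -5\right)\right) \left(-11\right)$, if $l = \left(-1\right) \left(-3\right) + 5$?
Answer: $-231$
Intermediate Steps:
$l = 8$ ($l = 3 + 5 = 8$)
$\left(l + \left(8 - -5\right)\right) \left(-11\right) = \left(8 + \left(8 - -5\right)\right) \left(-11\right) = \left(8 + \left(8 + 5\right)\right) \left(-11\right) = \left(8 + 13\right) \left(-11\right) = 21 \left(-11\right) = -231$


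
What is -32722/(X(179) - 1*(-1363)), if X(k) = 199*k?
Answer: -16361/18492 ≈ -0.88476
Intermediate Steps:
-32722/(X(179) - 1*(-1363)) = -32722/(199*179 - 1*(-1363)) = -32722/(35621 + 1363) = -32722/36984 = -32722*1/36984 = -16361/18492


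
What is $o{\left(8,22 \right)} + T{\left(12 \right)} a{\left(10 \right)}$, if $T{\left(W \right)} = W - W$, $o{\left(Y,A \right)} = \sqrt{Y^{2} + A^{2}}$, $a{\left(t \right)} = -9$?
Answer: $2 \sqrt{137} \approx 23.409$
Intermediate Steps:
$o{\left(Y,A \right)} = \sqrt{A^{2} + Y^{2}}$
$T{\left(W \right)} = 0$
$o{\left(8,22 \right)} + T{\left(12 \right)} a{\left(10 \right)} = \sqrt{22^{2} + 8^{2}} + 0 \left(-9\right) = \sqrt{484 + 64} + 0 = \sqrt{548} + 0 = 2 \sqrt{137} + 0 = 2 \sqrt{137}$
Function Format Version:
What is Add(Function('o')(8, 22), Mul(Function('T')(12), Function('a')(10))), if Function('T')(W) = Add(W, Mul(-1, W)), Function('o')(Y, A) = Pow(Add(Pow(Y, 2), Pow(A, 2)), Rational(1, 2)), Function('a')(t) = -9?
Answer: Mul(2, Pow(137, Rational(1, 2))) ≈ 23.409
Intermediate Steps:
Function('o')(Y, A) = Pow(Add(Pow(A, 2), Pow(Y, 2)), Rational(1, 2))
Function('T')(W) = 0
Add(Function('o')(8, 22), Mul(Function('T')(12), Function('a')(10))) = Add(Pow(Add(Pow(22, 2), Pow(8, 2)), Rational(1, 2)), Mul(0, -9)) = Add(Pow(Add(484, 64), Rational(1, 2)), 0) = Add(Pow(548, Rational(1, 2)), 0) = Add(Mul(2, Pow(137, Rational(1, 2))), 0) = Mul(2, Pow(137, Rational(1, 2)))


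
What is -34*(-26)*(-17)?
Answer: -15028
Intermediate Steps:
-34*(-26)*(-17) = 884*(-17) = -15028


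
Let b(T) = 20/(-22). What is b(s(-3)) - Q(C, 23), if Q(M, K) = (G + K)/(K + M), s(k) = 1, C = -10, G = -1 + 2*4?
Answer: -460/143 ≈ -3.2168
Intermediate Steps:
G = 7 (G = -1 + 8 = 7)
b(T) = -10/11 (b(T) = 20*(-1/22) = -10/11)
Q(M, K) = (7 + K)/(K + M)
b(s(-3)) - Q(C, 23) = -10/11 - (7 + 23)/(23 - 10) = -10/11 - 30/13 = -460/143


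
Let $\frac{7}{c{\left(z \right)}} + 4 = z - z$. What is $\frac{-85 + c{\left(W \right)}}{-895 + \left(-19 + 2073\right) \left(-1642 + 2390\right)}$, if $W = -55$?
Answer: $- \frac{347}{6141988} \approx -5.6496 \cdot 10^{-5}$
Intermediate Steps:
$c{\left(z \right)} = - \frac{7}{4}$ ($c{\left(z \right)} = \frac{7}{-4 + \left(z - z\right)} = \frac{7}{-4 + 0} = \frac{7}{-4} = 7 \left(- \frac{1}{4}\right) = - \frac{7}{4}$)
$\frac{-85 + c{\left(W \right)}}{-895 + \left(-19 + 2073\right) \left(-1642 + 2390\right)} = \frac{-85 - \frac{7}{4}}{-895 + \left(-19 + 2073\right) \left(-1642 + 2390\right)} = - \frac{347}{4 \left(-895 + 2054 \cdot 748\right)} = - \frac{347}{4 \left(-895 + 1536392\right)} = - \frac{347}{4 \cdot 1535497} = \left(- \frac{347}{4}\right) \frac{1}{1535497} = - \frac{347}{6141988}$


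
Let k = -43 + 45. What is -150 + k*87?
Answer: 24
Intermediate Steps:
k = 2
-150 + k*87 = -150 + 2*87 = -150 + 174 = 24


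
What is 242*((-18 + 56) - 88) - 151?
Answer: -12251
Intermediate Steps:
242*((-18 + 56) - 88) - 151 = 242*(38 - 88) - 151 = 242*(-50) - 151 = -12100 - 151 = -12251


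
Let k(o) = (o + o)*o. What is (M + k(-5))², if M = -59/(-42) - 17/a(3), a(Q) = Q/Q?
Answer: 2088025/1764 ≈ 1183.7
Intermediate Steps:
k(o) = 2*o² (k(o) = (2*o)*o = 2*o²)
a(Q) = 1
M = -655/42 (M = -59/(-42) - 17/1 = -59*(-1/42) - 17*1 = 59/42 - 17 = -655/42 ≈ -15.595)
(M + k(-5))² = (-655/42 + 2*(-5)²)² = (-655/42 + 2*25)² = (-655/42 + 50)² = (1445/42)² = 2088025/1764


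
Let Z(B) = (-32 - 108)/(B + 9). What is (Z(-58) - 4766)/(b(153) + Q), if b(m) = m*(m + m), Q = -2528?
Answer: -16671/155015 ≈ -0.10754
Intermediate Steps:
Z(B) = -140/(9 + B)
b(m) = 2*m**2 (b(m) = m*(2*m) = 2*m**2)
(Z(-58) - 4766)/(b(153) + Q) = (-140/(9 - 58) - 4766)/(2*153**2 - 2528) = (-140/(-49) - 4766)/(2*23409 - 2528) = (-140*(-1/49) - 4766)/(46818 - 2528) = (20/7 - 4766)/44290 = -33342/7*1/44290 = -16671/155015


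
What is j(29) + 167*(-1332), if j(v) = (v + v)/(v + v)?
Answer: -222443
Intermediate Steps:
j(v) = 1 (j(v) = (2*v)/((2*v)) = (2*v)*(1/(2*v)) = 1)
j(29) + 167*(-1332) = 1 + 167*(-1332) = 1 - 222444 = -222443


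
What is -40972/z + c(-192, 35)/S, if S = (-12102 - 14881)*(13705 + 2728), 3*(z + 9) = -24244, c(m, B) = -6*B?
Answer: 54502390116234/10762043890169 ≈ 5.0643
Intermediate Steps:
z = -24271/3 (z = -9 + (1/3)*(-24244) = -9 - 24244/3 = -24271/3 ≈ -8090.3)
S = -443411639 (S = -26983*16433 = -443411639)
-40972/z + c(-192, 35)/S = -40972/(-24271/3) - 6*35/(-443411639) = -40972*(-3/24271) - 210*(-1/443411639) = 122916/24271 + 210/443411639 = 54502390116234/10762043890169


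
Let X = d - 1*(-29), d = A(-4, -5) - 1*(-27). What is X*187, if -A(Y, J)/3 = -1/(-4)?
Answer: 41327/4 ≈ 10332.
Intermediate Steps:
A(Y, J) = -3/4 (A(Y, J) = -(-3)/(-4) = -(-3)*(-1)/4 = -3*1/4 = -3/4)
d = 105/4 (d = -3/4 - 1*(-27) = -3/4 + 27 = 105/4 ≈ 26.250)
X = 221/4 (X = 105/4 - 1*(-29) = 105/4 + 29 = 221/4 ≈ 55.250)
X*187 = (221/4)*187 = 41327/4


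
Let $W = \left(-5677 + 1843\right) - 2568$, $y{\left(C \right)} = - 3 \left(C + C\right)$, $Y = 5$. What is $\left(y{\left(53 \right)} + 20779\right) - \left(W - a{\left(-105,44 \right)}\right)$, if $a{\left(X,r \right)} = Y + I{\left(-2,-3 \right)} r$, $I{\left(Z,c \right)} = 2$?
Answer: $26956$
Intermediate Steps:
$a{\left(X,r \right)} = 5 + 2 r$
$y{\left(C \right)} = - 6 C$ ($y{\left(C \right)} = - 3 \cdot 2 C = - 6 C$)
$W = -6402$ ($W = -3834 - 2568 = -6402$)
$\left(y{\left(53 \right)} + 20779\right) - \left(W - a{\left(-105,44 \right)}\right) = \left(\left(-6\right) 53 + 20779\right) + \left(\left(5 + 2 \cdot 44\right) - -6402\right) = \left(-318 + 20779\right) + \left(\left(5 + 88\right) + 6402\right) = 20461 + \left(93 + 6402\right) = 20461 + 6495 = 26956$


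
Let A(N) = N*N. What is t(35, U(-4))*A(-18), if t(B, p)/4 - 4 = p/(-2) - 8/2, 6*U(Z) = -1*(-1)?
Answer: -108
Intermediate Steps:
U(Z) = ⅙ (U(Z) = (-1*(-1))/6 = (⅙)*1 = ⅙)
A(N) = N²
t(B, p) = -2*p (t(B, p) = 16 + 4*(p/(-2) - 8/2) = 16 + 4*(p*(-½) - 8*½) = 16 + 4*(-p/2 - 4) = 16 + 4*(-4 - p/2) = 16 + (-16 - 2*p) = -2*p)
t(35, U(-4))*A(-18) = -2*⅙*(-18)² = -⅓*324 = -108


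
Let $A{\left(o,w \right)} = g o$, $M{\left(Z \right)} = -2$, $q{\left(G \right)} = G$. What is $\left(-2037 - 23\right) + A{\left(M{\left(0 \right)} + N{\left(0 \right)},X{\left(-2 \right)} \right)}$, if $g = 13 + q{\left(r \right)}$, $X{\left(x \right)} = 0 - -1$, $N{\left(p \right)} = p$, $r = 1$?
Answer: $-2088$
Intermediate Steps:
$X{\left(x \right)} = 1$ ($X{\left(x \right)} = 0 + 1 = 1$)
$g = 14$ ($g = 13 + 1 = 14$)
$A{\left(o,w \right)} = 14 o$
$\left(-2037 - 23\right) + A{\left(M{\left(0 \right)} + N{\left(0 \right)},X{\left(-2 \right)} \right)} = \left(-2037 - 23\right) + 14 \left(-2 + 0\right) = -2060 + 14 \left(-2\right) = -2060 - 28 = -2088$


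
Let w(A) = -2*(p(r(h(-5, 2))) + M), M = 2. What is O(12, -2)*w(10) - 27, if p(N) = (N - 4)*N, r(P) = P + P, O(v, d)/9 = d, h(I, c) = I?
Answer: 5085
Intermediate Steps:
O(v, d) = 9*d
r(P) = 2*P
p(N) = N*(-4 + N) (p(N) = (-4 + N)*N = N*(-4 + N))
w(A) = -284 (w(A) = -2*((2*(-5))*(-4 + 2*(-5)) + 2) = -2*(-10*(-4 - 10) + 2) = -2*(-10*(-14) + 2) = -2*(140 + 2) = -2*142 = -284)
O(12, -2)*w(10) - 27 = (9*(-2))*(-284) - 27 = -18*(-284) - 27 = 5112 - 27 = 5085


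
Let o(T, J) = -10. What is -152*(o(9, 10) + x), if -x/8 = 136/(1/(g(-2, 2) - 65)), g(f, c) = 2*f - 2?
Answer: -11740176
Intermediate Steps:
g(f, c) = -2 + 2*f
x = 77248 (x = -1088/(1/((-2 + 2*(-2)) - 65)) = -1088/(1/((-2 - 4) - 65)) = -1088/(1/(-6 - 65)) = -1088/(1/(-71)) = -1088/(-1/71) = -1088*(-71) = -8*(-9656) = 77248)
-152*(o(9, 10) + x) = -152*(-10 + 77248) = -152*77238 = -11740176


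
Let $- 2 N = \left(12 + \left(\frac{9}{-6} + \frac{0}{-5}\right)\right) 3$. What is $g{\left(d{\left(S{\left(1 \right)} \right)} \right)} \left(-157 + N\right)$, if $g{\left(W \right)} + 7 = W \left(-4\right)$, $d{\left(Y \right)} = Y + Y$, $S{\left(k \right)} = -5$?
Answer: $- \frac{22803}{4} \approx -5700.8$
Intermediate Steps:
$d{\left(Y \right)} = 2 Y$
$N = - \frac{63}{4}$ ($N = - \frac{\left(12 + \left(\frac{9}{-6} + \frac{0}{-5}\right)\right) 3}{2} = - \frac{\left(12 + \left(9 \left(- \frac{1}{6}\right) + 0 \left(- \frac{1}{5}\right)\right)\right) 3}{2} = - \frac{\left(12 + \left(- \frac{3}{2} + 0\right)\right) 3}{2} = - \frac{\left(12 - \frac{3}{2}\right) 3}{2} = - \frac{\frac{21}{2} \cdot 3}{2} = \left(- \frac{1}{2}\right) \frac{63}{2} = - \frac{63}{4} \approx -15.75$)
$g{\left(W \right)} = -7 - 4 W$ ($g{\left(W \right)} = -7 + W \left(-4\right) = -7 - 4 W$)
$g{\left(d{\left(S{\left(1 \right)} \right)} \right)} \left(-157 + N\right) = \left(-7 - 4 \cdot 2 \left(-5\right)\right) \left(-157 - \frac{63}{4}\right) = \left(-7 - -40\right) \left(- \frac{691}{4}\right) = \left(-7 + 40\right) \left(- \frac{691}{4}\right) = 33 \left(- \frac{691}{4}\right) = - \frac{22803}{4}$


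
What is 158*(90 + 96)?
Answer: 29388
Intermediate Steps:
158*(90 + 96) = 158*186 = 29388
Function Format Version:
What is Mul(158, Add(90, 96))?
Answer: 29388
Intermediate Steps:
Mul(158, Add(90, 96)) = Mul(158, 186) = 29388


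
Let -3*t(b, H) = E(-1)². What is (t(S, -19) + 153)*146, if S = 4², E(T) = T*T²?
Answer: 66868/3 ≈ 22289.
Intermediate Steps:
E(T) = T³
S = 16
t(b, H) = -⅓ (t(b, H) = -((-1)³)²/3 = -⅓*(-1)² = -⅓*1 = -⅓)
(t(S, -19) + 153)*146 = (-⅓ + 153)*146 = (458/3)*146 = 66868/3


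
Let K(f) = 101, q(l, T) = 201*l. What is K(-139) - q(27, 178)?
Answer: -5326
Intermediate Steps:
K(-139) - q(27, 178) = 101 - 201*27 = 101 - 1*5427 = 101 - 5427 = -5326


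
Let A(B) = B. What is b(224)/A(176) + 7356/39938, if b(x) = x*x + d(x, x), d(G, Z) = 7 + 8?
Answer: 1002911407/3514544 ≈ 285.36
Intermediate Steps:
d(G, Z) = 15
b(x) = 15 + x**2 (b(x) = x*x + 15 = x**2 + 15 = 15 + x**2)
b(224)/A(176) + 7356/39938 = (15 + 224**2)/176 + 7356/39938 = (15 + 50176)*(1/176) + 7356*(1/39938) = 50191*(1/176) + 3678/19969 = 50191/176 + 3678/19969 = 1002911407/3514544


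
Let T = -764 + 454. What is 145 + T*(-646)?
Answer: 200405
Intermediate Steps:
T = -310
145 + T*(-646) = 145 - 310*(-646) = 145 + 200260 = 200405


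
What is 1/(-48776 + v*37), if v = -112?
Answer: -1/52920 ≈ -1.8896e-5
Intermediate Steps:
1/(-48776 + v*37) = 1/(-48776 - 112*37) = 1/(-48776 - 4144) = 1/(-52920) = -1/52920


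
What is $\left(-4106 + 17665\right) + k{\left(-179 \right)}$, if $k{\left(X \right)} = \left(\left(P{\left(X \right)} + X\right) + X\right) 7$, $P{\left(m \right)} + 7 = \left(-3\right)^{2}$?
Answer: $11067$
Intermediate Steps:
$P{\left(m \right)} = 2$ ($P{\left(m \right)} = -7 + \left(-3\right)^{2} = -7 + 9 = 2$)
$k{\left(X \right)} = 14 + 14 X$ ($k{\left(X \right)} = \left(\left(2 + X\right) + X\right) 7 = \left(2 + 2 X\right) 7 = 14 + 14 X$)
$\left(-4106 + 17665\right) + k{\left(-179 \right)} = \left(-4106 + 17665\right) + \left(14 + 14 \left(-179\right)\right) = 13559 + \left(14 - 2506\right) = 13559 - 2492 = 11067$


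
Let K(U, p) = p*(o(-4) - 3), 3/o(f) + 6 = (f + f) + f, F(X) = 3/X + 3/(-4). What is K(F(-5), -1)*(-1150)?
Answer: -10925/3 ≈ -3641.7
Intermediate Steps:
F(X) = -¾ + 3/X (F(X) = 3/X + 3*(-¼) = 3/X - ¾ = -¾ + 3/X)
o(f) = 3/(-6 + 3*f) (o(f) = 3/(-6 + ((f + f) + f)) = 3/(-6 + (2*f + f)) = 3/(-6 + 3*f))
K(U, p) = -19*p/6 (K(U, p) = p*(1/(-2 - 4) - 3) = p*(1/(-6) - 3) = p*(-⅙ - 3) = p*(-19/6) = -19*p/6)
K(F(-5), -1)*(-1150) = -19/6*(-1)*(-1150) = (19/6)*(-1150) = -10925/3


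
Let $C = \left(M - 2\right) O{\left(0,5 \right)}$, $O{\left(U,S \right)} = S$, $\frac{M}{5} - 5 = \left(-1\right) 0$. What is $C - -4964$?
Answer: $5079$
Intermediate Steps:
$M = 25$ ($M = 25 + 5 \left(\left(-1\right) 0\right) = 25 + 5 \cdot 0 = 25 + 0 = 25$)
$C = 115$ ($C = \left(25 - 2\right) 5 = 23 \cdot 5 = 115$)
$C - -4964 = 115 - -4964 = 115 + 4964 = 5079$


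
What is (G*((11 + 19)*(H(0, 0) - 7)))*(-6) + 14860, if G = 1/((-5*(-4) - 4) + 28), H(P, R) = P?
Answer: 163775/11 ≈ 14889.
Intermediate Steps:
G = 1/44 (G = 1/((20 - 4) + 28) = 1/(16 + 28) = 1/44 ≈ 0.022727)
(G*((11 + 19)*(H(0, 0) - 7)))*(-6) + 14860 = (((11 + 19)*(0 - 7))/44)*(-6) + 14860 = ((30*(-7))/44)*(-6) + 14860 = ((1/44)*(-210))*(-6) + 14860 = -105/22*(-6) + 14860 = 315/11 + 14860 = 163775/11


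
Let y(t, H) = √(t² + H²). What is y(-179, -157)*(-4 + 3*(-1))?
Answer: -7*√56690 ≈ -1666.7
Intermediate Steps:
y(t, H) = √(H² + t²)
y(-179, -157)*(-4 + 3*(-1)) = √((-157)² + (-179)²)*(-4 + 3*(-1)) = √(24649 + 32041)*(-4 - 3) = √56690*(-7) = -7*√56690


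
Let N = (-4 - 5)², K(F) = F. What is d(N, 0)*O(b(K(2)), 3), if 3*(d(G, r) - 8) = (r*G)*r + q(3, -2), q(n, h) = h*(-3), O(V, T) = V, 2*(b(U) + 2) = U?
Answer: -10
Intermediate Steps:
b(U) = -2 + U/2
N = 81 (N = (-9)² = 81)
q(n, h) = -3*h
d(G, r) = 10 + G*r²/3 (d(G, r) = 8 + ((r*G)*r - 3*(-2))/3 = 8 + ((G*r)*r + 6)/3 = 8 + (G*r² + 6)/3 = 8 + (6 + G*r²)/3 = 8 + (2 + G*r²/3) = 10 + G*r²/3)
d(N, 0)*O(b(K(2)), 3) = (10 + (⅓)*81*0²)*(-2 + (½)*2) = (10 + (⅓)*81*0)*(-2 + 1) = (10 + 0)*(-1) = 10*(-1) = -10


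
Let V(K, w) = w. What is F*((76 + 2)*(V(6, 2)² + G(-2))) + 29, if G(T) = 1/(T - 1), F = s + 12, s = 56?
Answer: 19477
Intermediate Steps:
F = 68 (F = 56 + 12 = 68)
G(T) = 1/(-1 + T)
F*((76 + 2)*(V(6, 2)² + G(-2))) + 29 = 68*((76 + 2)*(2² + 1/(-1 - 2))) + 29 = 68*(78*(4 + 1/(-3))) + 29 = 68*(78*(4 - ⅓)) + 29 = 68*(78*(11/3)) + 29 = 68*286 + 29 = 19448 + 29 = 19477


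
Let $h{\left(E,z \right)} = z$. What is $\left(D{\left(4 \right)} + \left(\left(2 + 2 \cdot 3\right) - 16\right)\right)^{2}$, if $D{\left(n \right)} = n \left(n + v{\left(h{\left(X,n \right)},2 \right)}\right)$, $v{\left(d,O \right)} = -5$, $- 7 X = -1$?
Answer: $144$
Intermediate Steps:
$X = \frac{1}{7}$ ($X = \left(- \frac{1}{7}\right) \left(-1\right) = \frac{1}{7} \approx 0.14286$)
$D{\left(n \right)} = n \left(-5 + n\right)$ ($D{\left(n \right)} = n \left(n - 5\right) = n \left(-5 + n\right)$)
$\left(D{\left(4 \right)} + \left(\left(2 + 2 \cdot 3\right) - 16\right)\right)^{2} = \left(4 \left(-5 + 4\right) + \left(\left(2 + 2 \cdot 3\right) - 16\right)\right)^{2} = \left(4 \left(-1\right) + \left(\left(2 + 6\right) - 16\right)\right)^{2} = \left(-4 + \left(8 - 16\right)\right)^{2} = \left(-4 - 8\right)^{2} = \left(-12\right)^{2} = 144$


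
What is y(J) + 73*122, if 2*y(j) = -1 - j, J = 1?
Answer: 8905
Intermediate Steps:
y(j) = -½ - j/2 (y(j) = (-1 - j)/2 = -½ - j/2)
y(J) + 73*122 = (-½ - ½*1) + 73*122 = (-½ - ½) + 8906 = -1 + 8906 = 8905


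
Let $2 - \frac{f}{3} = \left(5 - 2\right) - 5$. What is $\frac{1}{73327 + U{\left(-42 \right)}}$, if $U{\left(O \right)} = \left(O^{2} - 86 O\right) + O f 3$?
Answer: $\frac{1}{77191} \approx 1.2955 \cdot 10^{-5}$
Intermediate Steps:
$f = 12$ ($f = 6 - 3 \left(\left(5 - 2\right) - 5\right) = 6 - 3 \left(3 - 5\right) = 6 - -6 = 6 + 6 = 12$)
$U{\left(O \right)} = O^{2} - 50 O$ ($U{\left(O \right)} = \left(O^{2} - 86 O\right) + O 12 \cdot 3 = \left(O^{2} - 86 O\right) + 12 O 3 = \left(O^{2} - 86 O\right) + 36 O = O^{2} - 50 O$)
$\frac{1}{73327 + U{\left(-42 \right)}} = \frac{1}{73327 - 42 \left(-50 - 42\right)} = \frac{1}{73327 - -3864} = \frac{1}{73327 + 3864} = \frac{1}{77191}$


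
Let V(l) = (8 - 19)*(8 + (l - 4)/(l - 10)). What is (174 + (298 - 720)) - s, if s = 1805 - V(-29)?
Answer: -27954/13 ≈ -2150.3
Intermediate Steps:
V(l) = -88 - 11*(-4 + l)/(-10 + l) (V(l) = -11*(8 + (-4 + l)/(-10 + l)) = -88 - 11*(-4 + l)/(-10 + l))
s = 24730/13 (s = 1805 - 33*(28 - 3*(-29))/(-10 - 29) = 1805 - 33*(28 + 87)/(-39) = 1805 - 33*(-1)*115/39 = 1805 - 1*(-1265/13) = 1805 + 1265/13 = 24730/13 ≈ 1902.3)
(174 + (298 - 720)) - s = (174 + (298 - 720)) - 1*24730/13 = (174 - 422) - 24730/13 = -248 - 24730/13 = -27954/13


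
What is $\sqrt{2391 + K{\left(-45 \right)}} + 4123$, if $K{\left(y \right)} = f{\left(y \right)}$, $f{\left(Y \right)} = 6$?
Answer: $4123 + \sqrt{2397} \approx 4172.0$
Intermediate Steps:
$K{\left(y \right)} = 6$
$\sqrt{2391 + K{\left(-45 \right)}} + 4123 = \sqrt{2391 + 6} + 4123 = \sqrt{2397} + 4123 = 4123 + \sqrt{2397}$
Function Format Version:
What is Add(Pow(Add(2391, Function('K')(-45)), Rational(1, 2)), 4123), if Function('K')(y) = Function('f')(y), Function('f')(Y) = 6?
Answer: Add(4123, Pow(2397, Rational(1, 2))) ≈ 4172.0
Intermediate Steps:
Function('K')(y) = 6
Add(Pow(Add(2391, Function('K')(-45)), Rational(1, 2)), 4123) = Add(Pow(Add(2391, 6), Rational(1, 2)), 4123) = Add(Pow(2397, Rational(1, 2)), 4123) = Add(4123, Pow(2397, Rational(1, 2)))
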